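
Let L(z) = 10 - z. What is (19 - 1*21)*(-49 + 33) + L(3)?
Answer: 39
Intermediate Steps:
(19 - 1*21)*(-49 + 33) + L(3) = (19 - 1*21)*(-49 + 33) + (10 - 1*3) = (19 - 21)*(-16) + (10 - 3) = -2*(-16) + 7 = 32 + 7 = 39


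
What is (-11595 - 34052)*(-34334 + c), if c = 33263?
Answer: 48887937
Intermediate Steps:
(-11595 - 34052)*(-34334 + c) = (-11595 - 34052)*(-34334 + 33263) = -45647*(-1071) = 48887937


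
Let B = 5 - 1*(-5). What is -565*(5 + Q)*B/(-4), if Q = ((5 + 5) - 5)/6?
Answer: 98875/12 ≈ 8239.6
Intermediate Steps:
Q = 5/6 (Q = (10 - 5)*(1/6) = 5*(1/6) = 5/6 ≈ 0.83333)
B = 10 (B = 5 + 5 = 10)
-565*(5 + Q)*B/(-4) = -565*(5 + 5/6)*10/(-4) = -(-565)*(35/6)*10/4 = -(-565)*175/(4*3) = -565*(-175/12) = 98875/12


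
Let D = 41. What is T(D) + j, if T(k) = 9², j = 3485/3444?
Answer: 6889/84 ≈ 82.012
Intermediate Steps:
j = 85/84 (j = 3485*(1/3444) = 85/84 ≈ 1.0119)
T(k) = 81
T(D) + j = 81 + 85/84 = 6889/84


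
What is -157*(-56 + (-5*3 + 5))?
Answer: 10362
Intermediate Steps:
-157*(-56 + (-5*3 + 5)) = -157*(-56 + (-15 + 5)) = -157*(-56 - 10) = -157*(-66) = 10362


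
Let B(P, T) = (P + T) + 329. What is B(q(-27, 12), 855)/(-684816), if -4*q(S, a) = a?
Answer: -1181/684816 ≈ -0.0017246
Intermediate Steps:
q(S, a) = -a/4
B(P, T) = 329 + P + T
B(q(-27, 12), 855)/(-684816) = (329 - ¼*12 + 855)/(-684816) = (329 - 3 + 855)*(-1/684816) = 1181*(-1/684816) = -1181/684816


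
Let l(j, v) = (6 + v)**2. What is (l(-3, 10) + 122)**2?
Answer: 142884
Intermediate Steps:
(l(-3, 10) + 122)**2 = ((6 + 10)**2 + 122)**2 = (16**2 + 122)**2 = (256 + 122)**2 = 378**2 = 142884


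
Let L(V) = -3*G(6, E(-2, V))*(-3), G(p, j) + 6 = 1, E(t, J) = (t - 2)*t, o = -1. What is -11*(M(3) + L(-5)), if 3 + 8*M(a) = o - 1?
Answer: 4015/8 ≈ 501.88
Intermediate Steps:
E(t, J) = t*(-2 + t) (E(t, J) = (-2 + t)*t = t*(-2 + t))
G(p, j) = -5 (G(p, j) = -6 + 1 = -5)
M(a) = -5/8 (M(a) = -3/8 + (-1 - 1)/8 = -3/8 + (⅛)*(-2) = -3/8 - ¼ = -5/8)
L(V) = -45 (L(V) = -3*(-5)*(-3) = 15*(-3) = -45)
-11*(M(3) + L(-5)) = -11*(-5/8 - 45) = -11*(-365/8) = 4015/8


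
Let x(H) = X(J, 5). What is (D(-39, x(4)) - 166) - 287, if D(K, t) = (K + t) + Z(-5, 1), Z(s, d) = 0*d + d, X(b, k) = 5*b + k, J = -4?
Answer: -506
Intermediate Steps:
X(b, k) = k + 5*b
x(H) = -15 (x(H) = 5 + 5*(-4) = 5 - 20 = -15)
Z(s, d) = d (Z(s, d) = 0 + d = d)
D(K, t) = 1 + K + t (D(K, t) = (K + t) + 1 = 1 + K + t)
(D(-39, x(4)) - 166) - 287 = ((1 - 39 - 15) - 166) - 287 = (-53 - 166) - 287 = -219 - 287 = -506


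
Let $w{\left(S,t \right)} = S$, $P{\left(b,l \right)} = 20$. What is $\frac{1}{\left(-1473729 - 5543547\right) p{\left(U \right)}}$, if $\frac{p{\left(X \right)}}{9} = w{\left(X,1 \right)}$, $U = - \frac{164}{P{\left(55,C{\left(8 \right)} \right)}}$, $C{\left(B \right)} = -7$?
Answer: $\frac{5}{2589374844} \approx 1.931 \cdot 10^{-9}$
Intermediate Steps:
$U = - \frac{41}{5}$ ($U = - \frac{164}{20} = \left(-164\right) \frac{1}{20} = - \frac{41}{5} \approx -8.2$)
$p{\left(X \right)} = 9 X$
$\frac{1}{\left(-1473729 - 5543547\right) p{\left(U \right)}} = \frac{1}{\left(-1473729 - 5543547\right) 9 \left(- \frac{41}{5}\right)} = \frac{1}{\left(-1473729 - 5543547\right) \left(- \frac{369}{5}\right)} = \frac{1}{-7017276} \left(- \frac{5}{369}\right) = \left(- \frac{1}{7017276}\right) \left(- \frac{5}{369}\right) = \frac{5}{2589374844}$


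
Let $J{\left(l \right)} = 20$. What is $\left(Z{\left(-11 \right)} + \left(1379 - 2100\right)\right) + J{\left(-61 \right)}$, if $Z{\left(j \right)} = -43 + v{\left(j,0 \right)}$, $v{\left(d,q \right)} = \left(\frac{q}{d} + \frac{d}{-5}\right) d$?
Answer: $- \frac{3841}{5} \approx -768.2$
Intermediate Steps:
$v{\left(d,q \right)} = d \left(- \frac{d}{5} + \frac{q}{d}\right)$ ($v{\left(d,q \right)} = \left(\frac{q}{d} + d \left(- \frac{1}{5}\right)\right) d = \left(\frac{q}{d} - \frac{d}{5}\right) d = \left(- \frac{d}{5} + \frac{q}{d}\right) d = d \left(- \frac{d}{5} + \frac{q}{d}\right)$)
$Z{\left(j \right)} = -43 - \frac{j^{2}}{5}$ ($Z{\left(j \right)} = -43 + \left(0 - \frac{j^{2}}{5}\right) = -43 - \frac{j^{2}}{5}$)
$\left(Z{\left(-11 \right)} + \left(1379 - 2100\right)\right) + J{\left(-61 \right)} = \left(\left(-43 - \frac{\left(-11\right)^{2}}{5}\right) + \left(1379 - 2100\right)\right) + 20 = \left(\left(-43 - \frac{121}{5}\right) + \left(1379 - 2100\right)\right) + 20 = \left(\left(-43 - \frac{121}{5}\right) - 721\right) + 20 = \left(- \frac{336}{5} - 721\right) + 20 = - \frac{3941}{5} + 20 = - \frac{3841}{5}$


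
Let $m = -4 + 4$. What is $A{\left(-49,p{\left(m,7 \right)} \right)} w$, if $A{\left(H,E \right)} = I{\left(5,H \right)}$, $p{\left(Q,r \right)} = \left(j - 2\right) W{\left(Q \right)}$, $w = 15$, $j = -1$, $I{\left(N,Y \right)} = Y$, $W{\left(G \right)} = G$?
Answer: $-735$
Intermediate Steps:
$m = 0$
$p{\left(Q,r \right)} = - 3 Q$ ($p{\left(Q,r \right)} = \left(-1 - 2\right) Q = - 3 Q$)
$A{\left(H,E \right)} = H$
$A{\left(-49,p{\left(m,7 \right)} \right)} w = \left(-49\right) 15 = -735$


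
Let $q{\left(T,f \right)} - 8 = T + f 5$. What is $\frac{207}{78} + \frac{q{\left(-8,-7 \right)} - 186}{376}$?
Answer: $\frac{10099}{4888} \approx 2.0661$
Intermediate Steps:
$q{\left(T,f \right)} = 8 + T + 5 f$ ($q{\left(T,f \right)} = 8 + \left(T + f 5\right) = 8 + \left(T + 5 f\right) = 8 + T + 5 f$)
$\frac{207}{78} + \frac{q{\left(-8,-7 \right)} - 186}{376} = \frac{207}{78} + \frac{\left(8 - 8 + 5 \left(-7\right)\right) - 186}{376} = 207 \cdot \frac{1}{78} + \left(\left(8 - 8 - 35\right) - 186\right) \frac{1}{376} = \frac{69}{26} + \left(-35 - 186\right) \frac{1}{376} = \frac{69}{26} - \frac{221}{376} = \frac{10099}{4888}$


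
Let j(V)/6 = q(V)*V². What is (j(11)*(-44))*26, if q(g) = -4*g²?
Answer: 401983296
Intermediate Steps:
j(V) = -24*V⁴ (j(V) = 6*((-4*V²)*V²) = 6*(-4*V⁴) = -24*V⁴)
(j(11)*(-44))*26 = (-24*11⁴*(-44))*26 = (-24*14641*(-44))*26 = -351384*(-44)*26 = 15460896*26 = 401983296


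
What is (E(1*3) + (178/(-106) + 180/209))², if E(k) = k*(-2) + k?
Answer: 1788613264/122699929 ≈ 14.577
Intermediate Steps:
E(k) = -k (E(k) = -2*k + k = -k)
(E(1*3) + (178/(-106) + 180/209))² = (-3 + (178/(-106) + 180/209))² = (-1*3 + (178*(-1/106) + 180*(1/209)))² = (-3 + (-89/53 + 180/209))² = (-3 - 9061/11077)² = (-42292/11077)² = 1788613264/122699929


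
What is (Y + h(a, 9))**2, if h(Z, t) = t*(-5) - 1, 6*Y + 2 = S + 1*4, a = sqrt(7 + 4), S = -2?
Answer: 2116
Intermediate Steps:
a = sqrt(11) ≈ 3.3166
Y = 0 (Y = -1/3 + (-2 + 1*4)/6 = -1/3 + (-2 + 4)/6 = -1/3 + (1/6)*2 = -1/3 + 1/3 = 0)
h(Z, t) = -1 - 5*t (h(Z, t) = -5*t - 1 = -1 - 5*t)
(Y + h(a, 9))**2 = (0 + (-1 - 5*9))**2 = (0 + (-1 - 45))**2 = (0 - 46)**2 = (-46)**2 = 2116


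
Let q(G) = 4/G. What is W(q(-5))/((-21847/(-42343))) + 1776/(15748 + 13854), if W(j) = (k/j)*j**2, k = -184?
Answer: 65908856504/230969605 ≈ 285.36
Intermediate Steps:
W(j) = -184*j (W(j) = (-184/j)*j**2 = -184*j)
W(q(-5))/((-21847/(-42343))) + 1776/(15748 + 13854) = (-736/(-5))/((-21847/(-42343))) + 1776/(15748 + 13854) = (-736*(-1)/5)/((-21847*(-1/42343))) + 1776/29602 = (-184*(-4/5))/(3121/6049) + 1776*(1/29602) = (736/5)*(6049/3121) + 888/14801 = 4452064/15605 + 888/14801 = 65908856504/230969605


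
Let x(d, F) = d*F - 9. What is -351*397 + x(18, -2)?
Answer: -139392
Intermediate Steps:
x(d, F) = -9 + F*d (x(d, F) = F*d - 9 = -9 + F*d)
-351*397 + x(18, -2) = -351*397 + (-9 - 2*18) = -139347 + (-9 - 36) = -139347 - 45 = -139392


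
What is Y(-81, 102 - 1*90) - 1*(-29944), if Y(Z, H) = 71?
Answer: 30015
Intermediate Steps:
Y(-81, 102 - 1*90) - 1*(-29944) = 71 - 1*(-29944) = 71 + 29944 = 30015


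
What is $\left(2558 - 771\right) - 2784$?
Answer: $-997$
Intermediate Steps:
$\left(2558 - 771\right) - 2784 = 1787 - 2784 = -997$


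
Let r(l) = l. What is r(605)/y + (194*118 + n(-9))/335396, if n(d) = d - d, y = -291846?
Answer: 1619506013/24470995254 ≈ 0.066181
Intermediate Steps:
n(d) = 0
r(605)/y + (194*118 + n(-9))/335396 = 605/(-291846) + (194*118 + 0)/335396 = 605*(-1/291846) + (22892 + 0)*(1/335396) = -605/291846 + 22892*(1/335396) = -605/291846 + 5723/83849 = 1619506013/24470995254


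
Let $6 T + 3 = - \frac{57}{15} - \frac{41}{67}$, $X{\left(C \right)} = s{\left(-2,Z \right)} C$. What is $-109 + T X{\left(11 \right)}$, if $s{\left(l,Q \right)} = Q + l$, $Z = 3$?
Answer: $- \frac{246403}{2010} \approx -122.59$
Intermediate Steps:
$X{\left(C \right)} = C$ ($X{\left(C \right)} = \left(3 - 2\right) C = 1 C = C$)
$T = - \frac{2483}{2010}$ ($T = - \frac{1}{2} + \frac{- \frac{57}{15} - \frac{41}{67}}{6} = - \frac{1}{2} + \frac{\left(-57\right) \frac{1}{15} - \frac{41}{67}}{6} = - \frac{1}{2} + \frac{- \frac{19}{5} - \frac{41}{67}}{6} = - \frac{1}{2} + \frac{1}{6} \left(- \frac{1478}{335}\right) = - \frac{1}{2} - \frac{739}{1005} = - \frac{2483}{2010} \approx -1.2353$)
$-109 + T X{\left(11 \right)} = -109 - \frac{27313}{2010} = - \frac{246403}{2010}$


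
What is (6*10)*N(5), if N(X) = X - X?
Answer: 0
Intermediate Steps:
N(X) = 0
(6*10)*N(5) = (6*10)*0 = 60*0 = 0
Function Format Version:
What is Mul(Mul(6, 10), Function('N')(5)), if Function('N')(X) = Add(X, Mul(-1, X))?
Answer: 0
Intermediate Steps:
Function('N')(X) = 0
Mul(Mul(6, 10), Function('N')(5)) = Mul(Mul(6, 10), 0) = Mul(60, 0) = 0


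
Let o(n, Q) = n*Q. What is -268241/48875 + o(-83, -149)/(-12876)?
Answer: -4058308241/629314500 ≈ -6.4488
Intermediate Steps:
o(n, Q) = Q*n
-268241/48875 + o(-83, -149)/(-12876) = -268241/48875 - 149*(-83)/(-12876) = -268241*1/48875 + 12367*(-1/12876) = -268241/48875 - 12367/12876 = -4058308241/629314500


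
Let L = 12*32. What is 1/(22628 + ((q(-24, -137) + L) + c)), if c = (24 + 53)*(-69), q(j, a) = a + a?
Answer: 1/17425 ≈ 5.7389e-5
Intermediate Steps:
q(j, a) = 2*a
c = -5313 (c = 77*(-69) = -5313)
L = 384
1/(22628 + ((q(-24, -137) + L) + c)) = 1/(22628 + ((2*(-137) + 384) - 5313)) = 1/(22628 + ((-274 + 384) - 5313)) = 1/(22628 + (110 - 5313)) = 1/(22628 - 5203) = 1/17425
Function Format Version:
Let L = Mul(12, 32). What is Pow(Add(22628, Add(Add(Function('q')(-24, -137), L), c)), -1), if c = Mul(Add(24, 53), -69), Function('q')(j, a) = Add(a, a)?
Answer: Rational(1, 17425) ≈ 5.7389e-5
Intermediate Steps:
Function('q')(j, a) = Mul(2, a)
c = -5313 (c = Mul(77, -69) = -5313)
L = 384
Pow(Add(22628, Add(Add(Function('q')(-24, -137), L), c)), -1) = Pow(Add(22628, Add(Add(Mul(2, -137), 384), -5313)), -1) = Pow(Add(22628, Add(Add(-274, 384), -5313)), -1) = Pow(Add(22628, Add(110, -5313)), -1) = Pow(Add(22628, -5203), -1) = Pow(17425, -1) = Rational(1, 17425)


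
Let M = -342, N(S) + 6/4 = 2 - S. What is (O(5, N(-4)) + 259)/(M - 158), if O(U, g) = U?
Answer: -66/125 ≈ -0.52800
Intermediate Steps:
N(S) = ½ - S (N(S) = -3/2 + (2 - S) = ½ - S)
(O(5, N(-4)) + 259)/(M - 158) = (5 + 259)/(-342 - 158) = 264/(-500) = 264*(-1/500) = -66/125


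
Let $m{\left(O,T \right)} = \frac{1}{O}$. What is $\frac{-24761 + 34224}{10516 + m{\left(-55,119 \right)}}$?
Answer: $\frac{520465}{578379} \approx 0.89987$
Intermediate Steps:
$\frac{-24761 + 34224}{10516 + m{\left(-55,119 \right)}} = \frac{-24761 + 34224}{10516 + \frac{1}{-55}} = \frac{9463}{10516 - \frac{1}{55}} = \frac{9463}{\frac{578379}{55}} = 9463 \cdot \frac{55}{578379} = \frac{520465}{578379}$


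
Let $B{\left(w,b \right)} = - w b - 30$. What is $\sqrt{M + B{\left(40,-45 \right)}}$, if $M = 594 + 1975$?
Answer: $\sqrt{4339} \approx 65.871$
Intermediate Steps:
$B{\left(w,b \right)} = -30 - b w$ ($B{\left(w,b \right)} = - b w - 30 = -30 - b w$)
$M = 2569$
$\sqrt{M + B{\left(40,-45 \right)}} = \sqrt{2569 - \left(30 - 1800\right)} = \sqrt{2569 + \left(-30 + 1800\right)} = \sqrt{2569 + 1770} = \sqrt{4339}$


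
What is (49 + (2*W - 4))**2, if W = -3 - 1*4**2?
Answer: 49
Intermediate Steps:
W = -19 (W = -3 - 1*16 = -3 - 16 = -19)
(49 + (2*W - 4))**2 = (49 + (2*(-19) - 4))**2 = (49 + (-38 - 4))**2 = (49 - 42)**2 = 7**2 = 49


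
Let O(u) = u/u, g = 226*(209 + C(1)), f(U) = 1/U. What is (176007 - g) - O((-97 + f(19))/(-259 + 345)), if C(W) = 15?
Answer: 125382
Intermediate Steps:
f(U) = 1/U
g = 50624 (g = 226*(209 + 15) = 226*224 = 50624)
O(u) = 1
(176007 - g) - O((-97 + f(19))/(-259 + 345)) = (176007 - 1*50624) - 1*1 = (176007 - 50624) - 1 = 125383 - 1 = 125382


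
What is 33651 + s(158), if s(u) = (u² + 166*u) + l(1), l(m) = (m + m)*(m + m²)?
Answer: 84847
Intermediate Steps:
l(m) = 2*m*(m + m²) (l(m) = (2*m)*(m + m²) = 2*m*(m + m²))
s(u) = 4 + u² + 166*u (s(u) = (u² + 166*u) + 2*1²*(1 + 1) = (u² + 166*u) + 2*1*2 = (u² + 166*u) + 4 = 4 + u² + 166*u)
33651 + s(158) = 33651 + (4 + 158² + 166*158) = 33651 + (4 + 24964 + 26228) = 33651 + 51196 = 84847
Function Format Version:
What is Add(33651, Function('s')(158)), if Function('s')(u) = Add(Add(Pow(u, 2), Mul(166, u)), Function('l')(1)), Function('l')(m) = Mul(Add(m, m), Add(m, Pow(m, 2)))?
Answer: 84847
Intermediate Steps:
Function('l')(m) = Mul(2, m, Add(m, Pow(m, 2))) (Function('l')(m) = Mul(Mul(2, m), Add(m, Pow(m, 2))) = Mul(2, m, Add(m, Pow(m, 2))))
Function('s')(u) = Add(4, Pow(u, 2), Mul(166, u)) (Function('s')(u) = Add(Add(Pow(u, 2), Mul(166, u)), Mul(2, Pow(1, 2), Add(1, 1))) = Add(Add(Pow(u, 2), Mul(166, u)), Mul(2, 1, 2)) = Add(Add(Pow(u, 2), Mul(166, u)), 4) = Add(4, Pow(u, 2), Mul(166, u)))
Add(33651, Function('s')(158)) = Add(33651, Add(4, Pow(158, 2), Mul(166, 158))) = Add(33651, Add(4, 24964, 26228)) = Add(33651, 51196) = 84847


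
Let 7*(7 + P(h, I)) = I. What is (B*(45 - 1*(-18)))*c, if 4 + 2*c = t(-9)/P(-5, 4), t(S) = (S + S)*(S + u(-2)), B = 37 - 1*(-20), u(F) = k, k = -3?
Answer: -337554/5 ≈ -67511.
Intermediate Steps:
P(h, I) = -7 + I/7
u(F) = -3
B = 57 (B = 37 + 20 = 57)
t(S) = 2*S*(-3 + S) (t(S) = (S + S)*(S - 3) = (2*S)*(-3 + S) = 2*S*(-3 + S))
c = -94/5 (c = -2 + ((2*(-9)*(-3 - 9))/(-7 + (⅐)*4))/2 = -2 + ((2*(-9)*(-12))/(-7 + 4/7))/2 = -2 + (216/(-45/7))/2 = -2 + (216*(-7/45))/2 = -2 + (½)*(-168/5) = -2 - 84/5 = -94/5 ≈ -18.800)
(B*(45 - 1*(-18)))*c = (57*(45 - 1*(-18)))*(-94/5) = (57*(45 + 18))*(-94/5) = (57*63)*(-94/5) = 3591*(-94/5) = -337554/5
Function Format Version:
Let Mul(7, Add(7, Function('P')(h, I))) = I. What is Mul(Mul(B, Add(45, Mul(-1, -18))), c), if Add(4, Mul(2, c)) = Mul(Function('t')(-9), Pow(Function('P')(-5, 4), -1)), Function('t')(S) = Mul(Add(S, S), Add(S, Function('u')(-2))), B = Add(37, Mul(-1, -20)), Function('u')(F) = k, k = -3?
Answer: Rational(-337554, 5) ≈ -67511.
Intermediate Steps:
Function('P')(h, I) = Add(-7, Mul(Rational(1, 7), I))
Function('u')(F) = -3
B = 57 (B = Add(37, 20) = 57)
Function('t')(S) = Mul(2, S, Add(-3, S)) (Function('t')(S) = Mul(Add(S, S), Add(S, -3)) = Mul(Mul(2, S), Add(-3, S)) = Mul(2, S, Add(-3, S)))
c = Rational(-94, 5) (c = Add(-2, Mul(Rational(1, 2), Mul(Mul(2, -9, Add(-3, -9)), Pow(Add(-7, Mul(Rational(1, 7), 4)), -1)))) = Add(-2, Mul(Rational(1, 2), Mul(Mul(2, -9, -12), Pow(Add(-7, Rational(4, 7)), -1)))) = Add(-2, Mul(Rational(1, 2), Mul(216, Pow(Rational(-45, 7), -1)))) = Add(-2, Mul(Rational(1, 2), Mul(216, Rational(-7, 45)))) = Add(-2, Mul(Rational(1, 2), Rational(-168, 5))) = Add(-2, Rational(-84, 5)) = Rational(-94, 5) ≈ -18.800)
Mul(Mul(B, Add(45, Mul(-1, -18))), c) = Mul(Mul(57, Add(45, Mul(-1, -18))), Rational(-94, 5)) = Mul(Mul(57, Add(45, 18)), Rational(-94, 5)) = Mul(Mul(57, 63), Rational(-94, 5)) = Mul(3591, Rational(-94, 5)) = Rational(-337554, 5)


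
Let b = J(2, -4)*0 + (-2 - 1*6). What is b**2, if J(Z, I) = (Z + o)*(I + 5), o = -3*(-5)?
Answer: 64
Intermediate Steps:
o = 15
J(Z, I) = (5 + I)*(15 + Z) (J(Z, I) = (Z + 15)*(I + 5) = (15 + Z)*(5 + I) = (5 + I)*(15 + Z))
b = -8 (b = (75 + 5*2 + 15*(-4) - 4*2)*0 + (-2 - 1*6) = (75 + 10 - 60 - 8)*0 + (-2 - 6) = 17*0 - 8 = 0 - 8 = -8)
b**2 = (-8)**2 = 64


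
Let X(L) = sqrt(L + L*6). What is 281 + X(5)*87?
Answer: 281 + 87*sqrt(35) ≈ 795.70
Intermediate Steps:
X(L) = sqrt(7)*sqrt(L) (X(L) = sqrt(L + 6*L) = sqrt(7*L) = sqrt(7)*sqrt(L))
281 + X(5)*87 = 281 + (sqrt(7)*sqrt(5))*87 = 281 + sqrt(35)*87 = 281 + 87*sqrt(35)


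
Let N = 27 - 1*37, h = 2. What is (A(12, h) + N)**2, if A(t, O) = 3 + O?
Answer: 25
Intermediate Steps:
N = -10 (N = 27 - 37 = -10)
(A(12, h) + N)**2 = ((3 + 2) - 10)**2 = (5 - 10)**2 = (-5)**2 = 25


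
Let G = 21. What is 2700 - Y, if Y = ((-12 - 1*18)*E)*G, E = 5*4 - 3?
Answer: 13410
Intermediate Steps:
E = 17 (E = 20 - 3 = 17)
Y = -10710 (Y = ((-12 - 1*18)*17)*21 = ((-12 - 18)*17)*21 = -30*17*21 = -510*21 = -10710)
2700 - Y = 2700 - 1*(-10710) = 2700 + 10710 = 13410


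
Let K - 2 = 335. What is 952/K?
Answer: 952/337 ≈ 2.8249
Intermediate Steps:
K = 337 (K = 2 + 335 = 337)
952/K = 952/337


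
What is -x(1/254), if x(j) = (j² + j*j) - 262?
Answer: 8451595/32258 ≈ 262.00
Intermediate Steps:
x(j) = -262 + 2*j² (x(j) = (j² + j²) - 262 = 2*j² - 262 = -262 + 2*j²)
-x(1/254) = -(-262 + 2*(1/254)²) = -(-262 + 2*(1/64516)) = -(-262 + 1/32258) = -1*(-8451595/32258) = 8451595/32258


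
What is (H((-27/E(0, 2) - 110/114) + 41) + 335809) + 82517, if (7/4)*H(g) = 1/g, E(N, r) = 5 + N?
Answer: 28905072762/69097 ≈ 4.1833e+5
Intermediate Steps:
H(g) = 4/(7*g)
(H((-27/E(0, 2) - 110/114) + 41) + 335809) + 82517 = (4/(7*((-27/(5 + 0) - 110/114) + 41)) + 335809) + 82517 = (4/(7*((-27/5 - 110*1/114) + 41)) + 335809) + 82517 = (4/(7*((-27*1/5 - 55/57) + 41)) + 335809) + 82517 = (4/(7*((-27/5 - 55/57) + 41)) + 335809) + 82517 = (4/(7*(-1814/285 + 41)) + 335809) + 82517 = (4/(7*(9871/285)) + 335809) + 82517 = ((4/7)*(285/9871) + 335809) + 82517 = (1140/69097 + 335809) + 82517 = 23203395613/69097 + 82517 = 28905072762/69097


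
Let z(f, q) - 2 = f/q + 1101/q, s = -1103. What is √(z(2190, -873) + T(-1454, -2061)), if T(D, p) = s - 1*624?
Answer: 4*I*√9149622/291 ≈ 41.578*I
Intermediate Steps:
T(D, p) = -1727 (T(D, p) = -1103 - 1*624 = -1103 - 624 = -1727)
z(f, q) = 2 + 1101/q + f/q (z(f, q) = 2 + (f/q + 1101/q) = 2 + (1101/q + f/q) = 2 + 1101/q + f/q)
√(z(2190, -873) + T(-1454, -2061)) = √((1101 + 2190 + 2*(-873))/(-873) - 1727) = √(-(1101 + 2190 - 1746)/873 - 1727) = √(-1/873*1545 - 1727) = √(-515/291 - 1727) = √(-503072/291) = 4*I*√9149622/291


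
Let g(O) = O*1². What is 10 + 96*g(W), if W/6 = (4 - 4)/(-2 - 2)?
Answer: 10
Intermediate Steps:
W = 0 (W = 6*((4 - 4)/(-2 - 2)) = 6*(0/(-4)) = 6*(0*(-¼)) = 6*0 = 0)
g(O) = O (g(O) = O*1 = O)
10 + 96*g(W) = 10 + 96*0 = 10 + 0 = 10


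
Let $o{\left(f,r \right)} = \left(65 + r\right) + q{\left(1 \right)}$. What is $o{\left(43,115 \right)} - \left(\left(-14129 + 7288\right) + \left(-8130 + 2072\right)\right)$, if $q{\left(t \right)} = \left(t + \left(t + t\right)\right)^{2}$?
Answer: $13088$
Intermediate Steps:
$q{\left(t \right)} = 9 t^{2}$ ($q{\left(t \right)} = \left(t + 2 t\right)^{2} = \left(3 t\right)^{2} = 9 t^{2}$)
$o{\left(f,r \right)} = 74 + r$ ($o{\left(f,r \right)} = \left(65 + r\right) + 9 \cdot 1^{2} = \left(65 + r\right) + 9 \cdot 1 = \left(65 + r\right) + 9 = 74 + r$)
$o{\left(43,115 \right)} - \left(\left(-14129 + 7288\right) + \left(-8130 + 2072\right)\right) = \left(74 + 115\right) - \left(\left(-14129 + 7288\right) + \left(-8130 + 2072\right)\right) = 189 - \left(-6841 - 6058\right) = 189 - -12899 = 189 + 12899 = 13088$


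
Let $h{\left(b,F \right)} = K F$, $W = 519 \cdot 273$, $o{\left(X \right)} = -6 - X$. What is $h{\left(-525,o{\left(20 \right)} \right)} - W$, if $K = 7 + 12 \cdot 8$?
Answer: $-144365$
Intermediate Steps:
$W = 141687$
$K = 103$ ($K = 7 + 96 = 103$)
$h{\left(b,F \right)} = 103 F$
$h{\left(-525,o{\left(20 \right)} \right)} - W = 103 \left(-6 - 20\right) - 141687 = 103 \left(-26\right) - 141687 = -2678 - 141687 = -144365$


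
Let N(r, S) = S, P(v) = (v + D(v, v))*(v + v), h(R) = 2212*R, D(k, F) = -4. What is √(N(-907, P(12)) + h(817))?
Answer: 2*√451849 ≈ 1344.4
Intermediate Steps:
P(v) = 2*v*(-4 + v) (P(v) = (v - 4)*(v + v) = (-4 + v)*(2*v) = 2*v*(-4 + v))
√(N(-907, P(12)) + h(817)) = √(2*12*(-4 + 12) + 2212*817) = √(2*12*8 + 1807204) = √(192 + 1807204) = √1807396 = 2*√451849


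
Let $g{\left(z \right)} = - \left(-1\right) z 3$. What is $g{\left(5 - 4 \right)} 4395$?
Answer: $13185$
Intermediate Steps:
$g{\left(z \right)} = 3 z$ ($g{\left(z \right)} = z 3 = 3 z$)
$g{\left(5 - 4 \right)} 4395 = 3 \left(5 - 4\right) 4395 = 3 \cdot 1 \cdot 4395 = 3 \cdot 4395 = 13185$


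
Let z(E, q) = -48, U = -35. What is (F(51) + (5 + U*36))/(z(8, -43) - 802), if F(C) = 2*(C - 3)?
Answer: 1159/850 ≈ 1.3635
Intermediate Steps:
F(C) = -6 + 2*C (F(C) = 2*(-3 + C) = -6 + 2*C)
(F(51) + (5 + U*36))/(z(8, -43) - 802) = ((-6 + 2*51) + (5 - 35*36))/(-48 - 802) = ((-6 + 102) + (5 - 1260))/(-850) = (96 - 1255)*(-1/850) = -1159*(-1/850) = 1159/850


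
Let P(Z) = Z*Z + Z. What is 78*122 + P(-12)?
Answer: 9648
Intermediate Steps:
P(Z) = Z + Z² (P(Z) = Z² + Z = Z + Z²)
78*122 + P(-12) = 78*122 - 12*(1 - 12) = 9516 - 12*(-11) = 9516 + 132 = 9648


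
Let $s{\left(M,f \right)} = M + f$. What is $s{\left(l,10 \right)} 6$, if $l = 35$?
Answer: $270$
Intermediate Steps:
$s{\left(l,10 \right)} 6 = \left(35 + 10\right) 6 = 45 \cdot 6 = 270$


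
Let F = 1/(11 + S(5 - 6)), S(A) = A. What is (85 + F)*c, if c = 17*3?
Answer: 43401/10 ≈ 4340.1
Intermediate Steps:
c = 51
F = ⅒ (F = 1/(11 + (5 - 6)) = 1/(11 - 1) = 1/10 = ⅒ ≈ 0.10000)
(85 + F)*c = (85 + ⅒)*51 = (851/10)*51 = 43401/10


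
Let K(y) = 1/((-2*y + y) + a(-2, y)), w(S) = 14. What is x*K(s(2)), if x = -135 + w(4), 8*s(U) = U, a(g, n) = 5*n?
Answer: -121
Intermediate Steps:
s(U) = U/8
K(y) = 1/(4*y) (K(y) = 1/((-2*y + y) + 5*y) = 1/(-y + 5*y) = 1/(4*y))
x = -121 (x = -135 + 14 = -121)
x*K(s(2)) = -121/(4*((⅛)*2)) = -121/(4*¼) = -121*4/4 = -121*1 = -121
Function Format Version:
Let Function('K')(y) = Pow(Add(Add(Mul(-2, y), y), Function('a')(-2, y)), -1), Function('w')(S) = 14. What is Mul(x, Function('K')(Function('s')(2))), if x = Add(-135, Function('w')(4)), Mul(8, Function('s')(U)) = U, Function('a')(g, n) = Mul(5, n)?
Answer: -121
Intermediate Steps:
Function('s')(U) = Mul(Rational(1, 8), U)
Function('K')(y) = Mul(Rational(1, 4), Pow(y, -1)) (Function('K')(y) = Pow(Add(Add(Mul(-2, y), y), Mul(5, y)), -1) = Pow(Add(Mul(-1, y), Mul(5, y)), -1) = Pow(Mul(4, y), -1) = Mul(Rational(1, 4), Pow(y, -1)))
x = -121 (x = Add(-135, 14) = -121)
Mul(x, Function('K')(Function('s')(2))) = Mul(-121, Mul(Rational(1, 4), Pow(Mul(Rational(1, 8), 2), -1))) = Mul(-121, Mul(Rational(1, 4), Pow(Rational(1, 4), -1))) = Mul(-121, Mul(Rational(1, 4), 4)) = Mul(-121, 1) = -121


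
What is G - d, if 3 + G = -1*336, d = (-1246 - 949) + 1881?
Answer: -25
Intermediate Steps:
d = -314 (d = -2195 + 1881 = -314)
G = -339 (G = -3 - 1*336 = -3 - 336 = -339)
G - d = -339 - 1*(-314) = -339 + 314 = -25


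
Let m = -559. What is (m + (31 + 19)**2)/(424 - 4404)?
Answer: -1941/3980 ≈ -0.48769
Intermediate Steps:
(m + (31 + 19)**2)/(424 - 4404) = (-559 + (31 + 19)**2)/(424 - 4404) = (-559 + 50**2)/(-3980) = (-559 + 2500)*(-1/3980) = 1941*(-1/3980) = -1941/3980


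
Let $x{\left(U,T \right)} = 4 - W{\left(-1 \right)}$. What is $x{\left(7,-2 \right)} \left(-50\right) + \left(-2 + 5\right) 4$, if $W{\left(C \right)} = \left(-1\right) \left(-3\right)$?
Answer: $-38$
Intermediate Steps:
$W{\left(C \right)} = 3$
$x{\left(U,T \right)} = 1$ ($x{\left(U,T \right)} = 4 - 3 = 1$)
$x{\left(7,-2 \right)} \left(-50\right) + \left(-2 + 5\right) 4 = 1 \left(-50\right) + \left(-2 + 5\right) 4 = -50 + 3 \cdot 4 = -50 + 12 = -38$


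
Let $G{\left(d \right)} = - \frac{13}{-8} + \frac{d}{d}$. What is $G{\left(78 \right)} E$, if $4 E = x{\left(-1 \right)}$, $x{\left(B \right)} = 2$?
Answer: $\frac{21}{16} \approx 1.3125$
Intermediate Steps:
$E = \frac{1}{2}$ ($E = \frac{1}{4} \cdot 2 = \frac{1}{2} \approx 0.5$)
$G{\left(d \right)} = \frac{21}{8}$ ($G{\left(d \right)} = \left(-13\right) \left(- \frac{1}{8}\right) + 1 = \frac{13}{8} + 1 = \frac{21}{8}$)
$G{\left(78 \right)} E = \frac{21}{8} \cdot \frac{1}{2} = \frac{21}{16}$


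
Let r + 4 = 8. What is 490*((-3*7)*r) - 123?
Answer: -41283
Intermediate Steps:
r = 4 (r = -4 + 8 = 4)
490*((-3*7)*r) - 123 = 490*(-3*7*4) - 123 = 490*(-21*4) - 123 = 490*(-84) - 123 = -41160 - 123 = -41283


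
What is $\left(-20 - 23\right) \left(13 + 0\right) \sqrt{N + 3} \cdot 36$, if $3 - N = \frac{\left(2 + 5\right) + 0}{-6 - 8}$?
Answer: $- 10062 \sqrt{26} \approx -51306.0$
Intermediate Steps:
$N = \frac{7}{2}$ ($N = 3 - \frac{\left(2 + 5\right) + 0}{-6 - 8} = 3 - \frac{7 + 0}{-14} = 3 - 7 \left(- \frac{1}{14}\right) = 3 - - \frac{1}{2} = 3 + \frac{1}{2} = \frac{7}{2} \approx 3.5$)
$\left(-20 - 23\right) \left(13 + 0\right) \sqrt{N + 3} \cdot 36 = \left(-20 - 23\right) \left(13 + 0\right) \sqrt{\frac{7}{2} + 3} \cdot 36 = \left(-43\right) 13 \sqrt{\frac{13}{2}} \cdot 36 = - 559 \frac{\sqrt{26}}{2} \cdot 36 = - \frac{559 \sqrt{26}}{2} \cdot 36 = - 10062 \sqrt{26}$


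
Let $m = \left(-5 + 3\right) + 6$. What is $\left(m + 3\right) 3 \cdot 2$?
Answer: $42$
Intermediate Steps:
$m = 4$ ($m = -2 + 6 = 4$)
$\left(m + 3\right) 3 \cdot 2 = \left(4 + 3\right) 3 \cdot 2 = 7 \cdot 6 = 42$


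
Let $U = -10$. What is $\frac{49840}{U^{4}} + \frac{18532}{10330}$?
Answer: $\frac{875209}{129125} \approx 6.778$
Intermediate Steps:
$\frac{49840}{U^{4}} + \frac{18532}{10330} = \frac{49840}{\left(-10\right)^{4}} + \frac{18532}{10330} = \frac{49840}{10000} + 18532 \cdot \frac{1}{10330} = 49840 \cdot \frac{1}{10000} + \frac{9266}{5165} = \frac{623}{125} + \frac{9266}{5165} = \frac{875209}{129125}$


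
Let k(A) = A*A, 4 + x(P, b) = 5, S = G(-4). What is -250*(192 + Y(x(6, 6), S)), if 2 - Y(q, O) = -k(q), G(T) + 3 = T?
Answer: -48750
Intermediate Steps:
G(T) = -3 + T
S = -7 (S = -3 - 4 = -7)
x(P, b) = 1 (x(P, b) = -4 + 5 = 1)
k(A) = A²
Y(q, O) = 2 + q² (Y(q, O) = 2 - (-1)*q² = 2 + q²)
-250*(192 + Y(x(6, 6), S)) = -250*(192 + (2 + 1²)) = -250*(192 + (2 + 1)) = -250*(192 + 3) = -250*195 = -48750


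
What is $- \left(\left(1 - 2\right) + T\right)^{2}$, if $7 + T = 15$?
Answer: $-49$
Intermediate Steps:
$T = 8$ ($T = -7 + 15 = 8$)
$- \left(\left(1 - 2\right) + T\right)^{2} = - \left(\left(1 - 2\right) + 8\right)^{2} = - \left(-1 + 8\right)^{2} = - 7^{2} = \left(-1\right) 49 = -49$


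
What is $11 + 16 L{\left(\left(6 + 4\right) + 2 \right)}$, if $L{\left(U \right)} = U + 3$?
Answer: $251$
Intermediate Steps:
$L{\left(U \right)} = 3 + U$
$11 + 16 L{\left(\left(6 + 4\right) + 2 \right)} = 11 + 16 \left(3 + \left(\left(6 + 4\right) + 2\right)\right) = 11 + 16 \left(3 + \left(10 + 2\right)\right) = 11 + 16 \left(3 + 12\right) = 11 + 16 \cdot 15 = 11 + 240 = 251$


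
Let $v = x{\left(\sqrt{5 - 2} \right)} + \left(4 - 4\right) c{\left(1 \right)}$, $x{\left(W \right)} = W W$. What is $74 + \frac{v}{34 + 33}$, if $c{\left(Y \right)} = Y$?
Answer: $\frac{4961}{67} \approx 74.045$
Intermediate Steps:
$x{\left(W \right)} = W^{2}$
$v = 3$ ($v = \left(\sqrt{5 - 2}\right)^{2} + \left(4 - 4\right) 1 = \left(\sqrt{3}\right)^{2} + \left(4 - 4\right) 1 = 3 + 0 \cdot 1 = 3 + 0 = 3$)
$74 + \frac{v}{34 + 33} = 74 + \frac{3}{34 + 33} = 74 + \frac{3}{67} = \frac{4961}{67}$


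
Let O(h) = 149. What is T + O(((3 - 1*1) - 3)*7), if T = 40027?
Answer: 40176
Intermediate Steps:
T + O(((3 - 1*1) - 3)*7) = 40027 + 149 = 40176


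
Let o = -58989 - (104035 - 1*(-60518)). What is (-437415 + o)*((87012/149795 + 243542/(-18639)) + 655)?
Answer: -20801817754387153/48982965 ≈ -4.2467e+8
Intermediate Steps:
o = -223542 (o = -58989 - (104035 + 60518) = -58989 - 1*164553 = -58989 - 164553 = -223542)
(-437415 + o)*((87012/149795 + 243542/(-18639)) + 655) = (-437415 - 223542)*((87012/149795 + 243542/(-18639)) + 655) = -660957*((87012*(1/149795) + 243542*(-1/18639)) + 655) = -660957*((87012/149795 - 12818/981) + 655) = -660957*(-1834713538/146948895 + 655) = -660957*94416812687/146948895 = -20801817754387153/48982965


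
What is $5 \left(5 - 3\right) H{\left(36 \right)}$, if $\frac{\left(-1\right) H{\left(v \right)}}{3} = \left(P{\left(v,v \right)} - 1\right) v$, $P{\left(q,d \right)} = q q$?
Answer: $-1398600$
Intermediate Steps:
$P{\left(q,d \right)} = q^{2}$
$H{\left(v \right)} = - 3 v \left(-1 + v^{2}\right)$ ($H{\left(v \right)} = - 3 \left(v^{2} - 1\right) v = - 3 \left(-1 + v^{2}\right) v = - 3 v \left(-1 + v^{2}\right)$)
$5 \left(5 - 3\right) H{\left(36 \right)} = 5 \left(5 - 3\right) 3 \cdot 36 \left(1 - 36^{2}\right) = 5 \cdot 2 \cdot 3 \cdot 36 \left(1 - 1296\right) = 10 \cdot 3 \cdot 36 \left(1 - 1296\right) = 10 \cdot 3 \cdot 36 \left(-1295\right) = 10 \left(-139860\right) = -1398600$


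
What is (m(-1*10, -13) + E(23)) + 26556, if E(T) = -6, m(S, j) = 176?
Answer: 26726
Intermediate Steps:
(m(-1*10, -13) + E(23)) + 26556 = (176 - 6) + 26556 = 170 + 26556 = 26726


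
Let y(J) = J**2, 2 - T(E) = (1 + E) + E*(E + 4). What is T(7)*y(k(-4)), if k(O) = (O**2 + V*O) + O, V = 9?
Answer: -47808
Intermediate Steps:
T(E) = 1 - E - E*(4 + E) (T(E) = 2 - ((1 + E) + E*(E + 4)) = 2 - ((1 + E) + E*(4 + E)) = 2 - (1 + E + E*(4 + E)) = 2 + (-1 - E - E*(4 + E)) = 1 - E - E*(4 + E))
k(O) = O**2 + 10*O (k(O) = (O**2 + 9*O) + O = O**2 + 10*O)
T(7)*y(k(-4)) = (1 - 1*7**2 - 5*7)*(-4*(10 - 4))**2 = (1 - 1*49 - 35)*(-4*6)**2 = (1 - 49 - 35)*(-24)**2 = -83*576 = -47808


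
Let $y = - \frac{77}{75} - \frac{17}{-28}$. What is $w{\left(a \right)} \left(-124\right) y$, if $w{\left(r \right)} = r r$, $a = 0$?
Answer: $0$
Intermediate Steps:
$w{\left(r \right)} = r^{2}$
$y = - \frac{881}{2100}$ ($y = \left(-77\right) \frac{1}{75} - - \frac{17}{28} = - \frac{77}{75} + \frac{17}{28} = - \frac{881}{2100} \approx -0.41952$)
$w{\left(a \right)} \left(-124\right) y = 0^{2} \left(-124\right) \left(- \frac{881}{2100}\right) = 0 \left(-124\right) \left(- \frac{881}{2100}\right) = 0 \left(- \frac{881}{2100}\right) = 0$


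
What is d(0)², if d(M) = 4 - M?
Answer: 16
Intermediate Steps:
d(0)² = (4 - 1*0)² = (4 + 0)² = 4² = 16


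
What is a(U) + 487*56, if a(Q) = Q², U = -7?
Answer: 27321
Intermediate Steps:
a(U) + 487*56 = (-7)² + 487*56 = 49 + 27272 = 27321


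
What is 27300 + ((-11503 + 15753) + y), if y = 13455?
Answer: 45005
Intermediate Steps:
27300 + ((-11503 + 15753) + y) = 27300 + ((-11503 + 15753) + 13455) = 27300 + (4250 + 13455) = 27300 + 17705 = 45005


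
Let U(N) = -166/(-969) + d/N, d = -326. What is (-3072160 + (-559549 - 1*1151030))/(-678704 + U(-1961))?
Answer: 699092591727/99206062132 ≈ 7.0469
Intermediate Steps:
U(N) = 166/969 - 326/N (U(N) = -166/(-969) - 326/N = -166*(-1/969) - 326/N = 166/969 - 326/N)
(-3072160 + (-559549 - 1*1151030))/(-678704 + U(-1961)) = (-3072160 + (-559549 - 1*1151030))/(-678704 + (166/969 - 326/(-1961))) = (-3072160 + (-559549 - 1151030))/(-678704 + (166/969 - 326*(-1/1961))) = (-3072160 - 1710579)/(-678704 + (166/969 + 326/1961)) = -4782739/(-678704 + 641420/1900209) = -4782739/(-1289678807716/1900209) = -4782739*(-1900209/1289678807716) = 699092591727/99206062132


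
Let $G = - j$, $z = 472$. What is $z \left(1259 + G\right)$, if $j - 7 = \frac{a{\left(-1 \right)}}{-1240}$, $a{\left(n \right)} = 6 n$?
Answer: $\frac{91595966}{155} \approx 5.9094 \cdot 10^{5}$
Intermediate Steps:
$j = \frac{4343}{620}$ ($j = 7 + \frac{6 \left(-1\right)}{-1240} = 7 - - \frac{3}{620} = 7 + \frac{3}{620} = \frac{4343}{620} \approx 7.0048$)
$G = - \frac{4343}{620}$ ($G = \left(-1\right) \frac{4343}{620} = - \frac{4343}{620} \approx -7.0048$)
$z \left(1259 + G\right) = 472 \left(1259 - \frac{4343}{620}\right) = 472 \cdot \frac{776237}{620} = \frac{91595966}{155}$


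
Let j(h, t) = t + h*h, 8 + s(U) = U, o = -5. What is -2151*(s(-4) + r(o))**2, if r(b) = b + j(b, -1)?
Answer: -105399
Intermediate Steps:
s(U) = -8 + U
j(h, t) = t + h**2
r(b) = -1 + b + b**2 (r(b) = b + (-1 + b**2) = -1 + b + b**2)
-2151*(s(-4) + r(o))**2 = -2151*((-8 - 4) + (-1 - 5 + (-5)**2))**2 = -2151*(-12 + (-1 - 5 + 25))**2 = -2151*(-12 + 19)**2 = -2151*7**2 = -2151*49 = -105399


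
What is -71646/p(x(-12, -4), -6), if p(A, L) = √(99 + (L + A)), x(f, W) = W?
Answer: -71646*√89/89 ≈ -7594.5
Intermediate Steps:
p(A, L) = √(99 + A + L) (p(A, L) = √(99 + (A + L)) = √(99 + A + L))
-71646/p(x(-12, -4), -6) = -71646/√(99 - 4 - 6) = -71646*√89/89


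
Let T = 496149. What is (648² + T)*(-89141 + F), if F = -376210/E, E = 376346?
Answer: -903881215082082/11069 ≈ -8.1659e+10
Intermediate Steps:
F = -11065/11069 (F = -376210/376346 = -376210*1/376346 = -11065/11069 ≈ -0.99964)
(648² + T)*(-89141 + F) = (648² + 496149)*(-89141 - 11065/11069) = (419904 + 496149)*(-986712794/11069) = 916053*(-986712794/11069) = -903881215082082/11069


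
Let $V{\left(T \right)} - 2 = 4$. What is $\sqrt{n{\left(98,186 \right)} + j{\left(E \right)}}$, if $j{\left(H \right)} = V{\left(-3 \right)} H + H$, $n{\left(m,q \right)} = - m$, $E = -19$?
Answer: $i \sqrt{231} \approx 15.199 i$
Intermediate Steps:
$V{\left(T \right)} = 6$ ($V{\left(T \right)} = 2 + 4 = 6$)
$j{\left(H \right)} = 7 H$ ($j{\left(H \right)} = 6 H + H = 7 H$)
$\sqrt{n{\left(98,186 \right)} + j{\left(E \right)}} = \sqrt{\left(-1\right) 98 + 7 \left(-19\right)} = \sqrt{-98 - 133} = \sqrt{-231} = i \sqrt{231}$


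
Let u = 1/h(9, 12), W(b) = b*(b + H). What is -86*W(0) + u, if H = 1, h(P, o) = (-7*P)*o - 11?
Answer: -1/767 ≈ -0.0013038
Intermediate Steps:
h(P, o) = -11 - 7*P*o (h(P, o) = -7*P*o - 11 = -11 - 7*P*o)
W(b) = b*(1 + b) (W(b) = b*(b + 1) = b*(1 + b))
u = -1/767 (u = 1/(-11 - 7*9*12) = 1/(-11 - 756) = 1/(-767) = -1/767 ≈ -0.0013038)
-86*W(0) + u = -0*(1 + 0) - 1/767 = -0 - 1/767 = -86*0 - 1/767 = 0 - 1/767 = -1/767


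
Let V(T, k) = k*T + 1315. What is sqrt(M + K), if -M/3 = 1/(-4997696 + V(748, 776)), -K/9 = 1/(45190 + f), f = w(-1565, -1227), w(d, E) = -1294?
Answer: I*sqrt(213289021508613342)/32306965828 ≈ 0.014295*I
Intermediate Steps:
f = -1294
V(T, k) = 1315 + T*k (V(T, k) = T*k + 1315 = 1315 + T*k)
K = -3/14632 (K = -9/(45190 - 1294) = -9/43896 = -9*1/43896 = -3/14632 ≈ -0.00020503)
M = 3/4415933 (M = -3/(-4997696 + (1315 + 748*776)) = -3/(-4997696 + (1315 + 580448)) = -3/(-4997696 + 581763) = -3/(-4415933) = -3*(-1/4415933) = 3/4415933 ≈ 6.7936e-7)
sqrt(M + K) = sqrt(3/4415933 - 3/14632) = sqrt(-13203903/64613931656) = I*sqrt(213289021508613342)/32306965828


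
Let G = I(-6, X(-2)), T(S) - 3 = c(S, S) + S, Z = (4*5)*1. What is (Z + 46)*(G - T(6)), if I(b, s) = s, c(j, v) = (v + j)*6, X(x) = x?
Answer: -5478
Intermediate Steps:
c(j, v) = 6*j + 6*v (c(j, v) = (j + v)*6 = 6*j + 6*v)
Z = 20 (Z = 20*1 = 20)
T(S) = 3 + 13*S (T(S) = 3 + ((6*S + 6*S) + S) = 3 + (12*S + S) = 3 + 13*S)
G = -2
(Z + 46)*(G - T(6)) = (20 + 46)*(-2 - (3 + 13*6)) = 66*(-2 - (3 + 78)) = 66*(-2 - 1*81) = 66*(-2 - 81) = 66*(-83) = -5478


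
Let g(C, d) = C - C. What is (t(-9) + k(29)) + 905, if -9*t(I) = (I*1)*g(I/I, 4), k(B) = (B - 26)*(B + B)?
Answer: 1079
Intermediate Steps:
k(B) = 2*B*(-26 + B) (k(B) = (-26 + B)*(2*B) = 2*B*(-26 + B))
g(C, d) = 0
t(I) = 0 (t(I) = -I*1*0/9 = -I*0/9 = -⅑*0 = 0)
(t(-9) + k(29)) + 905 = (0 + 2*29*(-26 + 29)) + 905 = (0 + 2*29*3) + 905 = (0 + 174) + 905 = 174 + 905 = 1079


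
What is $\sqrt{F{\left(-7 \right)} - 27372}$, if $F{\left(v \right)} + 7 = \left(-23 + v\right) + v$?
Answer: $2 i \sqrt{6854} \approx 165.58 i$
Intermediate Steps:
$F{\left(v \right)} = -30 + 2 v$ ($F{\left(v \right)} = -7 + \left(\left(-23 + v\right) + v\right) = -7 + \left(-23 + 2 v\right) = -30 + 2 v$)
$\sqrt{F{\left(-7 \right)} - 27372} = \sqrt{\left(-30 + 2 \left(-7\right)\right) - 27372} = \sqrt{\left(-30 - 14\right) - 27372} = \sqrt{-44 - 27372} = \sqrt{-27416} = 2 i \sqrt{6854}$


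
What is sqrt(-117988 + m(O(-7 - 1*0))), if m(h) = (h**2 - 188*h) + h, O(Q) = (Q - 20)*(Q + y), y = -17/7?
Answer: I*sqrt(4938526)/7 ≈ 317.47*I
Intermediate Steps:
y = -17/7 (y = -17*1/7 = -17/7 ≈ -2.4286)
O(Q) = (-20 + Q)*(-17/7 + Q) (O(Q) = (Q - 20)*(Q - 17/7) = (-20 + Q)*(-17/7 + Q))
m(h) = h**2 - 187*h
sqrt(-117988 + m(O(-7 - 1*0))) = sqrt(-117988 + (340/7 + (-7 - 1*0)**2 - 157*(-7 - 1*0)/7)*(-187 + (340/7 + (-7 - 1*0)**2 - 157*(-7 - 1*0)/7))) = sqrt(-117988 + (340/7 + (-7 + 0)**2 - 157*(-7 + 0)/7)*(-187 + (340/7 + (-7 + 0)**2 - 157*(-7 + 0)/7))) = sqrt(-117988 + (340/7 + (-7)**2 - 157/7*(-7))*(-187 + (340/7 + (-7)**2 - 157/7*(-7)))) = sqrt(-117988 + (340/7 + 49 + 157)*(-187 + (340/7 + 49 + 157))) = sqrt(-117988 + 1782*(-187 + 1782/7)/7) = sqrt(-117988 + (1782/7)*(473/7)) = sqrt(-117988 + 842886/49) = sqrt(-4938526/49) = I*sqrt(4938526)/7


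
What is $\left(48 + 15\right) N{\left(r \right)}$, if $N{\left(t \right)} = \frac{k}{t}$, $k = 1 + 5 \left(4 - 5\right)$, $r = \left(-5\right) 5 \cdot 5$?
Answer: $\frac{252}{125} \approx 2.016$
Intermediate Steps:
$r = -125$ ($r = \left(-25\right) 5 = -125$)
$k = -4$ ($k = 1 + 5 \left(-1\right) = 1 - 5 = -4$)
$N{\left(t \right)} = - \frac{4}{t}$
$\left(48 + 15\right) N{\left(r \right)} = \left(48 + 15\right) \left(- \frac{4}{-125}\right) = 63 \left(\left(-4\right) \left(- \frac{1}{125}\right)\right) = 63 \cdot \frac{4}{125} = \frac{252}{125}$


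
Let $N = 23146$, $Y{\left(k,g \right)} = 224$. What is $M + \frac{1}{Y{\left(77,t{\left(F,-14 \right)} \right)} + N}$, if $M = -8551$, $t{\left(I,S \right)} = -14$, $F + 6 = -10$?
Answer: $- \frac{199836869}{23370} \approx -8551.0$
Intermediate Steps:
$F = -16$ ($F = -6 - 10 = -16$)
$M + \frac{1}{Y{\left(77,t{\left(F,-14 \right)} \right)} + N} = -8551 + \frac{1}{224 + 23146} = -8551 + \frac{1}{23370} = - \frac{199836869}{23370}$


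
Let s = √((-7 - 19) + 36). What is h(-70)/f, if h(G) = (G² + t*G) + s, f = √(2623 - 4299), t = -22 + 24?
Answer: I*√419*(-4760 - √10)/838 ≈ -116.35*I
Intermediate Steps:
s = √10 (s = √(-26 + 36) = √10 ≈ 3.1623)
t = 2
f = 2*I*√419 (f = √(-1676) = 2*I*√419 ≈ 40.939*I)
h(G) = √10 + G² + 2*G (h(G) = (G² + 2*G) + √10 = √10 + G² + 2*G)
h(-70)/f = (√10 + (-70)² + 2*(-70))/((2*I*√419)) = (√10 + 4900 - 140)*(-I*√419/838) = (4760 + √10)*(-I*√419/838) = -I*√419*(4760 + √10)/838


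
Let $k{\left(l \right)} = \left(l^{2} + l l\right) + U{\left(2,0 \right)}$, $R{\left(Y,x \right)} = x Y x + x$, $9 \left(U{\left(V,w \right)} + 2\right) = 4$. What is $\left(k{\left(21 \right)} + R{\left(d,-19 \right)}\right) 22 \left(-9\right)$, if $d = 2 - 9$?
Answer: $329780$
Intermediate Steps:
$U{\left(V,w \right)} = - \frac{14}{9}$ ($U{\left(V,w \right)} = -2 + \frac{1}{9} \cdot 4 = -2 + \frac{4}{9} = - \frac{14}{9}$)
$d = -7$ ($d = 2 - 9 = -7$)
$R{\left(Y,x \right)} = x + Y x^{2}$ ($R{\left(Y,x \right)} = Y x x + x = Y x^{2} + x = x + Y x^{2}$)
$k{\left(l \right)} = - \frac{14}{9} + 2 l^{2}$ ($k{\left(l \right)} = \left(l^{2} + l l\right) - \frac{14}{9} = \left(l^{2} + l^{2}\right) - \frac{14}{9} = 2 l^{2} - \frac{14}{9} = - \frac{14}{9} + 2 l^{2}$)
$\left(k{\left(21 \right)} + R{\left(d,-19 \right)}\right) 22 \left(-9\right) = \left(\left(- \frac{14}{9} + 2 \cdot 21^{2}\right) - 19 \left(1 - -133\right)\right) 22 \left(-9\right) = \left(\left(- \frac{14}{9} + 2 \cdot 441\right) - 19 \left(1 + 133\right)\right) \left(-198\right) = \left(\left(- \frac{14}{9} + 882\right) - 2546\right) \left(-198\right) = \left(\frac{7924}{9} - 2546\right) \left(-198\right) = \left(- \frac{14990}{9}\right) \left(-198\right) = 329780$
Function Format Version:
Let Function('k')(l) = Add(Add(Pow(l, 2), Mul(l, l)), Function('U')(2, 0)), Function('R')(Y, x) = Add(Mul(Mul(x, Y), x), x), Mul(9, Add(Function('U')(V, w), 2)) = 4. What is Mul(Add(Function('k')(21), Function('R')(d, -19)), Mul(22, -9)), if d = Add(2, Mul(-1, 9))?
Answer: 329780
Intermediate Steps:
Function('U')(V, w) = Rational(-14, 9) (Function('U')(V, w) = Add(-2, Mul(Rational(1, 9), 4)) = Add(-2, Rational(4, 9)) = Rational(-14, 9))
d = -7 (d = Add(2, -9) = -7)
Function('R')(Y, x) = Add(x, Mul(Y, Pow(x, 2))) (Function('R')(Y, x) = Add(Mul(Mul(Y, x), x), x) = Add(Mul(Y, Pow(x, 2)), x) = Add(x, Mul(Y, Pow(x, 2))))
Function('k')(l) = Add(Rational(-14, 9), Mul(2, Pow(l, 2))) (Function('k')(l) = Add(Add(Pow(l, 2), Mul(l, l)), Rational(-14, 9)) = Add(Add(Pow(l, 2), Pow(l, 2)), Rational(-14, 9)) = Add(Mul(2, Pow(l, 2)), Rational(-14, 9)) = Add(Rational(-14, 9), Mul(2, Pow(l, 2))))
Mul(Add(Function('k')(21), Function('R')(d, -19)), Mul(22, -9)) = Mul(Add(Add(Rational(-14, 9), Mul(2, Pow(21, 2))), Mul(-19, Add(1, Mul(-7, -19)))), Mul(22, -9)) = Mul(Add(Add(Rational(-14, 9), Mul(2, 441)), Mul(-19, Add(1, 133))), -198) = Mul(Add(Add(Rational(-14, 9), 882), Mul(-19, 134)), -198) = Mul(Add(Rational(7924, 9), -2546), -198) = Mul(Rational(-14990, 9), -198) = 329780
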